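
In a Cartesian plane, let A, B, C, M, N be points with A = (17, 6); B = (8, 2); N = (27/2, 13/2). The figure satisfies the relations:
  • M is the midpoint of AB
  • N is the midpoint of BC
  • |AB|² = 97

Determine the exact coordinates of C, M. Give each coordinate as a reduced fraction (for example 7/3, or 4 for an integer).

1. M_x = 25/2  [2·M = A+B = (17, 6)+(8, 2)]
2. M_y = 4  [2·M = A+B = (17, 6)+(8, 2)]
   so M = (25/2, 4)
3. C_x = 19  [C = 2·N−B = 2·(27/2, 13/2)−(8, 2)]
4. C_y = 11  [C = 2·N−B = 2·(27/2, 13/2)−(8, 2)]
   so C = (19, 11)

C = (19, 11)
M = (25/2, 4)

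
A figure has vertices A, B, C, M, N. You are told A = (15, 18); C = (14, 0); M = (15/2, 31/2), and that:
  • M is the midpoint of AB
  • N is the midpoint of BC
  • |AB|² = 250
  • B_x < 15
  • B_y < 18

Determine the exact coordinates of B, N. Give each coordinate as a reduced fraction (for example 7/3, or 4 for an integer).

B = (0, 13)
N = (7, 13/2)

1. B_x = 0  [B = 2·M−A = 2·(15/2, 31/2)−(15, 18)]
2. B_y = 13  [B = 2·M−A = 2·(15/2, 31/2)−(15, 18)]
   so B = (0, 13)
3. N_x = 7  [2·N = B+C = (0, 13)+(14, 0)]
4. N_y = 13/2  [2·N = B+C = (0, 13)+(14, 0)]
   so N = (7, 13/2)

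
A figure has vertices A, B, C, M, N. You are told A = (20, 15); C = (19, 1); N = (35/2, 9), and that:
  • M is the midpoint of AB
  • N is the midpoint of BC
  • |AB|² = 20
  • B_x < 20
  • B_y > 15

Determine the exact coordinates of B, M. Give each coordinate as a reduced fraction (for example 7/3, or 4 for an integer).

B = (16, 17)
M = (18, 16)

1. B_x = 16  [B = 2·N−C = 2·(35/2, 9)−(19, 1)]
2. B_y = 17  [B = 2·N−C = 2·(35/2, 9)−(19, 1)]
   so B = (16, 17)
3. M_x = 18  [2·M = A+B = (20, 15)+(16, 17)]
4. M_y = 16  [2·M = A+B = (20, 15)+(16, 17)]
   so M = (18, 16)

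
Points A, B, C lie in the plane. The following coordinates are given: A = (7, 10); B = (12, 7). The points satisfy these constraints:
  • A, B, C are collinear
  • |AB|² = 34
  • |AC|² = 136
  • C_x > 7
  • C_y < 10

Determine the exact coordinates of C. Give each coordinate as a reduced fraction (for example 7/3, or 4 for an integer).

C = (17, 4)

1. C_x = 17  [[A, B, C are collinear ⇒ 3x+5y-71=0] ∩ [|C−(7, 10)|²=136]]
2. C_y = 4  [[A, B, C are collinear ⇒ 3x+5y-71=0] ∩ [|C−(7, 10)|²=136]]
   so C = (17, 4)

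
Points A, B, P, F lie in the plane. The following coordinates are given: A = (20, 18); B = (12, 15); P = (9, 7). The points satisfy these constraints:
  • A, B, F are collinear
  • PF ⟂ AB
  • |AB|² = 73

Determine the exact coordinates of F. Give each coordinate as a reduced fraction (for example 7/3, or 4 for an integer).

F = (492/73, 951/73)

1. F_x = 492/73  [[A, B, F are collinear ⇒ 3x-8y+84=0] ∩ [PF ⟂ AB ⇒ -8x-3y+93=0]]
2. F_y = 951/73  [[A, B, F are collinear ⇒ 3x-8y+84=0] ∩ [PF ⟂ AB ⇒ -8x-3y+93=0]]
   so F = (492/73, 951/73)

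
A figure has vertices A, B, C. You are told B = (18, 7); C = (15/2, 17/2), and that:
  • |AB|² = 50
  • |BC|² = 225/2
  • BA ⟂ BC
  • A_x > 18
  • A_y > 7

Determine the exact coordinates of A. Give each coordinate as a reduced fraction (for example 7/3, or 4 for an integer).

A = (19, 14)

1. A_x = 19  [[BA ⟂ BC ⇒ -21/2x+3/2y+357/2=0] ∩ [|A−(18, 7)|²=50]]
2. A_y = 14  [[BA ⟂ BC ⇒ -21/2x+3/2y+357/2=0] ∩ [|A−(18, 7)|²=50]]
   so A = (19, 14)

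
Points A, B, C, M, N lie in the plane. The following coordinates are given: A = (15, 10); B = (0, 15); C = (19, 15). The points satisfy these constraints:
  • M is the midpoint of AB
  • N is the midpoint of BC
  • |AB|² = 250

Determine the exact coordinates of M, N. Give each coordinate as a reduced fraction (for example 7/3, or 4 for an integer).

M = (15/2, 25/2)
N = (19/2, 15)

1. M_x = 15/2  [2·M = A+B = (15, 10)+(0, 15)]
2. M_y = 25/2  [2·M = A+B = (15, 10)+(0, 15)]
   so M = (15/2, 25/2)
3. N_x = 19/2  [2·N = B+C = (0, 15)+(19, 15)]
4. N_y = 15  [2·N = B+C = (0, 15)+(19, 15)]
   so N = (19/2, 15)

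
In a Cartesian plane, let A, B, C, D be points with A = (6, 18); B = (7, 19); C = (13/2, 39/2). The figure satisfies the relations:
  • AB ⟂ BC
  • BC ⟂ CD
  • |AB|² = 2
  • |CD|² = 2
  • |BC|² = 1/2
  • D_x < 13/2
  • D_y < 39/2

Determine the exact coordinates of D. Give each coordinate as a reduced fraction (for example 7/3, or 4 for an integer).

1. D_x = 11/2  [[BC ⟂ CD ⇒ -1/2x+1/2y-13/2=0] ∩ [|D−(13/2, 39/2)|²=2]]
2. D_y = 37/2  [[BC ⟂ CD ⇒ -1/2x+1/2y-13/2=0] ∩ [|D−(13/2, 39/2)|²=2]]
   so D = (11/2, 37/2)

D = (11/2, 37/2)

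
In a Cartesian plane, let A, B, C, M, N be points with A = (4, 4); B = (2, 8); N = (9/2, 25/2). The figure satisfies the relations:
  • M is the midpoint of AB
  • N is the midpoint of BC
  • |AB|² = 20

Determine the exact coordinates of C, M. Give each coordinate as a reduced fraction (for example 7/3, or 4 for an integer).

1. M_x = 3  [2·M = A+B = (4, 4)+(2, 8)]
2. M_y = 6  [2·M = A+B = (4, 4)+(2, 8)]
   so M = (3, 6)
3. C_x = 7  [C = 2·N−B = 2·(9/2, 25/2)−(2, 8)]
4. C_y = 17  [C = 2·N−B = 2·(9/2, 25/2)−(2, 8)]
   so C = (7, 17)

C = (7, 17)
M = (3, 6)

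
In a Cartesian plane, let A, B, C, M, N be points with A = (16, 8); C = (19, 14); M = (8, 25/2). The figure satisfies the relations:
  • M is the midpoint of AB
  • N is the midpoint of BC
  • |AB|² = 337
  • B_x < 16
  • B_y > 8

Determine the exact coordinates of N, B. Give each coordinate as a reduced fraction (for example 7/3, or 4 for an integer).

N = (19/2, 31/2)
B = (0, 17)

1. B_x = 0  [B = 2·M−A = 2·(8, 25/2)−(16, 8)]
2. B_y = 17  [B = 2·M−A = 2·(8, 25/2)−(16, 8)]
   so B = (0, 17)
3. N_x = 19/2  [2·N = B+C = (0, 17)+(19, 14)]
4. N_y = 31/2  [2·N = B+C = (0, 17)+(19, 14)]
   so N = (19/2, 31/2)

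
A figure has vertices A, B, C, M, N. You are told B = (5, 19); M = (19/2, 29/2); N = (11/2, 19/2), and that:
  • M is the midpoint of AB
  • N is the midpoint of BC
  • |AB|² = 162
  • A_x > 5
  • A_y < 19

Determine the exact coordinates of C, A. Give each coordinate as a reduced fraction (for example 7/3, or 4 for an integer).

1. A_x = 14  [A = 2·M−B = 2·(19/2, 29/2)−(5, 19)]
2. A_y = 10  [A = 2·M−B = 2·(19/2, 29/2)−(5, 19)]
   so A = (14, 10)
3. C_x = 6  [C = 2·N−B = 2·(11/2, 19/2)−(5, 19)]
4. C_y = 0  [C = 2·N−B = 2·(11/2, 19/2)−(5, 19)]
   so C = (6, 0)

C = (6, 0)
A = (14, 10)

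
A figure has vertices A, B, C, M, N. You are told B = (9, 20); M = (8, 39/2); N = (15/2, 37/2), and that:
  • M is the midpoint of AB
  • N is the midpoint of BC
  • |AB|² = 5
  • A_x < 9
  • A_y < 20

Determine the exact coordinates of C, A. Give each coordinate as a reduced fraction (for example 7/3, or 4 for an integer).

1. A_x = 7  [A = 2·M−B = 2·(8, 39/2)−(9, 20)]
2. A_y = 19  [A = 2·M−B = 2·(8, 39/2)−(9, 20)]
   so A = (7, 19)
3. C_x = 6  [C = 2·N−B = 2·(15/2, 37/2)−(9, 20)]
4. C_y = 17  [C = 2·N−B = 2·(15/2, 37/2)−(9, 20)]
   so C = (6, 17)

C = (6, 17)
A = (7, 19)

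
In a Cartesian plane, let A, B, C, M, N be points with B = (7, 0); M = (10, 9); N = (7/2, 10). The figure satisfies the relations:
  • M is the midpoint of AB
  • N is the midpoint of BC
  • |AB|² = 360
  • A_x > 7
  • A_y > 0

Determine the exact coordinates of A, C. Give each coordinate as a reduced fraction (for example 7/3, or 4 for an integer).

1. A_x = 13  [A = 2·M−B = 2·(10, 9)−(7, 0)]
2. A_y = 18  [A = 2·M−B = 2·(10, 9)−(7, 0)]
   so A = (13, 18)
3. C_x = 0  [C = 2·N−B = 2·(7/2, 10)−(7, 0)]
4. C_y = 20  [C = 2·N−B = 2·(7/2, 10)−(7, 0)]
   so C = (0, 20)

A = (13, 18)
C = (0, 20)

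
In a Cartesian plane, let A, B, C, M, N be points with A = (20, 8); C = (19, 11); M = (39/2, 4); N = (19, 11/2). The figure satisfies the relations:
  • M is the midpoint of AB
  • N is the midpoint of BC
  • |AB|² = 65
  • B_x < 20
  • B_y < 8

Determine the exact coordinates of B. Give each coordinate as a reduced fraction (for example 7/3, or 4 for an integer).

B = (19, 0)

1. B_x = 19  [B = 2·M−A = 2·(39/2, 4)−(20, 8)]
2. B_y = 0  [B = 2·M−A = 2·(39/2, 4)−(20, 8)]
   so B = (19, 0)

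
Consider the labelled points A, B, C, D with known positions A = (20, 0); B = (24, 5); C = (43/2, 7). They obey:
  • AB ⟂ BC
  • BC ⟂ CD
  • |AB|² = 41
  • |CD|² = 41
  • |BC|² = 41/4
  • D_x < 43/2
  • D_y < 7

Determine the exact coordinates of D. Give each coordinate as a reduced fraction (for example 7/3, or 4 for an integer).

1. D_x = 35/2  [[BC ⟂ CD ⇒ -5/2x+2y+159/4=0] ∩ [|D−(43/2, 7)|²=41]]
2. D_y = 2  [[BC ⟂ CD ⇒ -5/2x+2y+159/4=0] ∩ [|D−(43/2, 7)|²=41]]
   so D = (35/2, 2)

D = (35/2, 2)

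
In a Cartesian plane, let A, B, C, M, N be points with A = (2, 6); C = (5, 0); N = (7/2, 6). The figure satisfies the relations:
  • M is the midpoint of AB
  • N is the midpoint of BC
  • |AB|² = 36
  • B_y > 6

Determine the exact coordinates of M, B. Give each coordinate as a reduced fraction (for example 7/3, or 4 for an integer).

1. B_x = 2  [B = 2·N−C = 2·(7/2, 6)−(5, 0)]
2. B_y = 12  [B = 2·N−C = 2·(7/2, 6)−(5, 0)]
   so B = (2, 12)
3. M_x = 2  [2·M = A+B = (2, 6)+(2, 12)]
4. M_y = 9  [2·M = A+B = (2, 6)+(2, 12)]
   so M = (2, 9)

M = (2, 9)
B = (2, 12)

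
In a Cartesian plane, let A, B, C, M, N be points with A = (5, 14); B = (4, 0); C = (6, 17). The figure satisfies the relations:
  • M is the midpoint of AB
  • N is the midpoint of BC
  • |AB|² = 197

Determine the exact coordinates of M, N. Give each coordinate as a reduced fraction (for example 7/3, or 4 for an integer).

M = (9/2, 7)
N = (5, 17/2)

1. M_x = 9/2  [2·M = A+B = (5, 14)+(4, 0)]
2. M_y = 7  [2·M = A+B = (5, 14)+(4, 0)]
   so M = (9/2, 7)
3. N_x = 5  [2·N = B+C = (4, 0)+(6, 17)]
4. N_y = 17/2  [2·N = B+C = (4, 0)+(6, 17)]
   so N = (5, 17/2)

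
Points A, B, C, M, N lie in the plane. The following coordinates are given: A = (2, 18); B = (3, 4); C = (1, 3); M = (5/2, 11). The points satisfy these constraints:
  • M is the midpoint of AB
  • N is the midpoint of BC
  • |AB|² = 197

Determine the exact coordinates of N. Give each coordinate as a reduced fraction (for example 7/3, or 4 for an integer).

1. N_x = 2  [2·N = B+C = (3, 4)+(1, 3)]
2. N_y = 7/2  [2·N = B+C = (3, 4)+(1, 3)]
   so N = (2, 7/2)

N = (2, 7/2)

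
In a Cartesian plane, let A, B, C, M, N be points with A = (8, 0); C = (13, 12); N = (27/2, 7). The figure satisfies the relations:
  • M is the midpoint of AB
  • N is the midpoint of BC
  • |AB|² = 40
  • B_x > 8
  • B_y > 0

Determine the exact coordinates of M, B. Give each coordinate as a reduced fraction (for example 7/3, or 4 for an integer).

M = (11, 1)
B = (14, 2)

1. B_x = 14  [B = 2·N−C = 2·(27/2, 7)−(13, 12)]
2. B_y = 2  [B = 2·N−C = 2·(27/2, 7)−(13, 12)]
   so B = (14, 2)
3. M_x = 11  [2·M = A+B = (8, 0)+(14, 2)]
4. M_y = 1  [2·M = A+B = (8, 0)+(14, 2)]
   so M = (11, 1)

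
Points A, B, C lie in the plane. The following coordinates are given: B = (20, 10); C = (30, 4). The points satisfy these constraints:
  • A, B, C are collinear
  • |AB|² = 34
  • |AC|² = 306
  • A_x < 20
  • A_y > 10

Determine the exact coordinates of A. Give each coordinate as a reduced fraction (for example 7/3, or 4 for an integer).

1. A_x = 15  [[A, B, C are collinear ⇒ 6x+10y-220=0] ∩ [|A−(20, 10)|²=34]]
2. A_y = 13  [[A, B, C are collinear ⇒ 6x+10y-220=0] ∩ [|A−(20, 10)|²=34]]
   so A = (15, 13)

A = (15, 13)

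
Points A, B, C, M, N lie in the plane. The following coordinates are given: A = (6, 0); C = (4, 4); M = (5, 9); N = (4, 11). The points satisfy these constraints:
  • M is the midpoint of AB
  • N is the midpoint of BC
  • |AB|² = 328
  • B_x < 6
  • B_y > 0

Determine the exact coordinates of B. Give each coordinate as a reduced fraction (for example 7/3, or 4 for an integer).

B = (4, 18)

1. B_x = 4  [B = 2·M−A = 2·(5, 9)−(6, 0)]
2. B_y = 18  [B = 2·M−A = 2·(5, 9)−(6, 0)]
   so B = (4, 18)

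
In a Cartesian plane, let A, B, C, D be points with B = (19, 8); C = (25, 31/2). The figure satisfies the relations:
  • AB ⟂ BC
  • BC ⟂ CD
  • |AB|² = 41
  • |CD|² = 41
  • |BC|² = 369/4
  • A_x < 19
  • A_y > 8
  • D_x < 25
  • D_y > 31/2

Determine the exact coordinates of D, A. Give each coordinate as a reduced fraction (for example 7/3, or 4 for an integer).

D = (20, 39/2)
A = (14, 12)

1. D_x = 20  [[BC ⟂ CD ⇒ 6x+15/2y-1065/4=0] ∩ [|D−(25, 31/2)|²=41]]
2. D_y = 39/2  [[BC ⟂ CD ⇒ 6x+15/2y-1065/4=0] ∩ [|D−(25, 31/2)|²=41]]
   so D = (20, 39/2)
3. A_x = 14  [[AB ⟂ BC ⇒ -6x-15/2y+174=0] ∩ [|A−(19, 8)|²=41]]
4. A_y = 12  [[AB ⟂ BC ⇒ -6x-15/2y+174=0] ∩ [|A−(19, 8)|²=41]]
   so A = (14, 12)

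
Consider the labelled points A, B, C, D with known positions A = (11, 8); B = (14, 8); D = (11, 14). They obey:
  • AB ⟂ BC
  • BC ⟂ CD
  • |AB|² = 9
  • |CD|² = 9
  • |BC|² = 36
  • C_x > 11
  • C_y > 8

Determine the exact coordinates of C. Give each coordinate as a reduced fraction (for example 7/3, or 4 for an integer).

C = (14, 14)

1. C_x = 14  [[AB ⟂ BC ⇒ 3x-42=0] ∩ [|C−(11, 14)|²=9]]
2. C_y = 14  [[AB ⟂ BC ⇒ 3x-42=0] ∩ [|C−(11, 14)|²=9]]
   so C = (14, 14)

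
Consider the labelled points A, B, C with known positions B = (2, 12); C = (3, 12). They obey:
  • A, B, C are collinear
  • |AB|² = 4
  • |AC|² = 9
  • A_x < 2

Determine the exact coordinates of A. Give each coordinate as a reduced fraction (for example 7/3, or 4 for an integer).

A = (0, 12)

1. A_x = 0  [[A, B, C are collinear ⇒ 1y-12=0] ∩ [|A−(2, 12)|²=4]]
2. A_y = 12  [[A, B, C are collinear ⇒ 1y-12=0] ∩ [|A−(2, 12)|²=4]]
   so A = (0, 12)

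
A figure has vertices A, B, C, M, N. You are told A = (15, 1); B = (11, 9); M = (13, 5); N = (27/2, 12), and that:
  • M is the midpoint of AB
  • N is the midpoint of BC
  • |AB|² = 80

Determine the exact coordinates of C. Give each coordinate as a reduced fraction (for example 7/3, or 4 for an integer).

C = (16, 15)

1. C_x = 16  [C = 2·N−B = 2·(27/2, 12)−(11, 9)]
2. C_y = 15  [C = 2·N−B = 2·(27/2, 12)−(11, 9)]
   so C = (16, 15)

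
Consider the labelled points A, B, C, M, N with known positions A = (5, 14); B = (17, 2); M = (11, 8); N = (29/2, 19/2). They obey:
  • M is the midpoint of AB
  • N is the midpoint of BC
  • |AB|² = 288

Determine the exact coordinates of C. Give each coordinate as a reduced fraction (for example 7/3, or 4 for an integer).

1. C_x = 12  [C = 2·N−B = 2·(29/2, 19/2)−(17, 2)]
2. C_y = 17  [C = 2·N−B = 2·(29/2, 19/2)−(17, 2)]
   so C = (12, 17)

C = (12, 17)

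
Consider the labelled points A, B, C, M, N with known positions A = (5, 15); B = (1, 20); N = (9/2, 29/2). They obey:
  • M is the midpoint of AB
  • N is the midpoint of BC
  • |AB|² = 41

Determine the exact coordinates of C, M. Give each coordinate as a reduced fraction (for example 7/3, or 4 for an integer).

1. M_x = 3  [2·M = A+B = (5, 15)+(1, 20)]
2. M_y = 35/2  [2·M = A+B = (5, 15)+(1, 20)]
   so M = (3, 35/2)
3. C_x = 8  [C = 2·N−B = 2·(9/2, 29/2)−(1, 20)]
4. C_y = 9  [C = 2·N−B = 2·(9/2, 29/2)−(1, 20)]
   so C = (8, 9)

C = (8, 9)
M = (3, 35/2)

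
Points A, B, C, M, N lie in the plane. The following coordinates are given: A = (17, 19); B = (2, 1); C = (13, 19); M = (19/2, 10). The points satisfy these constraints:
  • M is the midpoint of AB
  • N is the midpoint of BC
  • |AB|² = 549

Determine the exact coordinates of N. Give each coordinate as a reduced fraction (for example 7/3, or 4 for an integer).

N = (15/2, 10)

1. N_x = 15/2  [2·N = B+C = (2, 1)+(13, 19)]
2. N_y = 10  [2·N = B+C = (2, 1)+(13, 19)]
   so N = (15/2, 10)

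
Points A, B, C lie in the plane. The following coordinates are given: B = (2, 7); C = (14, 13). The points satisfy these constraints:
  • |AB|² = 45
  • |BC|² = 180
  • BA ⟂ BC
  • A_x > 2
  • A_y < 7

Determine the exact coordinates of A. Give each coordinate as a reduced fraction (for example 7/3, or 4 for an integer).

A = (5, 1)

1. A_x = 5  [[BA ⟂ BC ⇒ 12x+6y-66=0] ∩ [|A−(2, 7)|²=45]]
2. A_y = 1  [[BA ⟂ BC ⇒ 12x+6y-66=0] ∩ [|A−(2, 7)|²=45]]
   so A = (5, 1)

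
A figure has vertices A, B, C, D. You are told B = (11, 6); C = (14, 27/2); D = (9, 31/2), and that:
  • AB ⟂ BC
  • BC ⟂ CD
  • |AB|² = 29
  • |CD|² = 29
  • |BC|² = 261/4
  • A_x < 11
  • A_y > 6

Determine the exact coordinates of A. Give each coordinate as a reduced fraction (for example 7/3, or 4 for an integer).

A = (6, 8)

1. A_x = 6  [[AB ⟂ BC ⇒ -3x-15/2y+78=0] ∩ [|A−(11, 6)|²=29]]
2. A_y = 8  [[AB ⟂ BC ⇒ -3x-15/2y+78=0] ∩ [|A−(11, 6)|²=29]]
   so A = (6, 8)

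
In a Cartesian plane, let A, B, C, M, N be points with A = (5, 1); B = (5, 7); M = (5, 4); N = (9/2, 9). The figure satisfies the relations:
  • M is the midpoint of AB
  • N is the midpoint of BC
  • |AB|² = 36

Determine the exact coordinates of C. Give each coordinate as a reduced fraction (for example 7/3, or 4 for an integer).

1. C_x = 4  [C = 2·N−B = 2·(9/2, 9)−(5, 7)]
2. C_y = 11  [C = 2·N−B = 2·(9/2, 9)−(5, 7)]
   so C = (4, 11)

C = (4, 11)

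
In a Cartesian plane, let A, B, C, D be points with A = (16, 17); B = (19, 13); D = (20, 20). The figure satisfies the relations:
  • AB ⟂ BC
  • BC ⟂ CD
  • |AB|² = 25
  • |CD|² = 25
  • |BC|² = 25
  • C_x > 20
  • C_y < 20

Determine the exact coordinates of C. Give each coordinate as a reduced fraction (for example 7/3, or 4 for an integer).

1. C_x = 23  [[AB ⟂ BC ⇒ 3x-4y-5=0] ∩ [|C−(20, 20)|²=25]]
2. C_y = 16  [[AB ⟂ BC ⇒ 3x-4y-5=0] ∩ [|C−(20, 20)|²=25]]
   so C = (23, 16)

C = (23, 16)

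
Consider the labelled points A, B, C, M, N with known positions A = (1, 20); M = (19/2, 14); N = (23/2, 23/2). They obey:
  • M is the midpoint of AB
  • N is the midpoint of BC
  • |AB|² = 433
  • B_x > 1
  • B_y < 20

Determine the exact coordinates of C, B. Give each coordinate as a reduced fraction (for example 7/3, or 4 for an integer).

1. B_x = 18  [B = 2·M−A = 2·(19/2, 14)−(1, 20)]
2. B_y = 8  [B = 2·M−A = 2·(19/2, 14)−(1, 20)]
   so B = (18, 8)
3. C_x = 5  [C = 2·N−B = 2·(23/2, 23/2)−(18, 8)]
4. C_y = 15  [C = 2·N−B = 2·(23/2, 23/2)−(18, 8)]
   so C = (5, 15)

C = (5, 15)
B = (18, 8)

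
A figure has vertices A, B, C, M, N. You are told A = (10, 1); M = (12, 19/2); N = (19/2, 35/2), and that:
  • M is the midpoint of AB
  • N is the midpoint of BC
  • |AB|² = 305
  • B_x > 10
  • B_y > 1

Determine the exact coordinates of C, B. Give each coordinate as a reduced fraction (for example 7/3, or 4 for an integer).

1. B_x = 14  [B = 2·M−A = 2·(12, 19/2)−(10, 1)]
2. B_y = 18  [B = 2·M−A = 2·(12, 19/2)−(10, 1)]
   so B = (14, 18)
3. C_x = 5  [C = 2·N−B = 2·(19/2, 35/2)−(14, 18)]
4. C_y = 17  [C = 2·N−B = 2·(19/2, 35/2)−(14, 18)]
   so C = (5, 17)

C = (5, 17)
B = (14, 18)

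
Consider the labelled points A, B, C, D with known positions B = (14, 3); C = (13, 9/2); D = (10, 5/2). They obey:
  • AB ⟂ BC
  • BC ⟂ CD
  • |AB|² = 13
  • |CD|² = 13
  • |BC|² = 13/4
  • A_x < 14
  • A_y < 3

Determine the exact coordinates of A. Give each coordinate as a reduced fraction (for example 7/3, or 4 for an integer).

1. A_x = 11  [[AB ⟂ BC ⇒ 1x-3/2y-19/2=0] ∩ [|A−(14, 3)|²=13]]
2. A_y = 1  [[AB ⟂ BC ⇒ 1x-3/2y-19/2=0] ∩ [|A−(14, 3)|²=13]]
   so A = (11, 1)

A = (11, 1)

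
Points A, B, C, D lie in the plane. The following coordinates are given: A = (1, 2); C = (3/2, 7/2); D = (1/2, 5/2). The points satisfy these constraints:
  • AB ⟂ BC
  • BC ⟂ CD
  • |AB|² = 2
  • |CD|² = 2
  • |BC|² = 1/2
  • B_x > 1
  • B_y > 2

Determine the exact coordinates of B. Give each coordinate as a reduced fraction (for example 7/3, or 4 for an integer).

B = (2, 3)

1. B_x = 2  [[BC ⟂ CD ⇒ 1x+1y-5=0] ∩ [|B−(1, 2)|²=2]]
2. B_y = 3  [[BC ⟂ CD ⇒ 1x+1y-5=0] ∩ [|B−(1, 2)|²=2]]
   so B = (2, 3)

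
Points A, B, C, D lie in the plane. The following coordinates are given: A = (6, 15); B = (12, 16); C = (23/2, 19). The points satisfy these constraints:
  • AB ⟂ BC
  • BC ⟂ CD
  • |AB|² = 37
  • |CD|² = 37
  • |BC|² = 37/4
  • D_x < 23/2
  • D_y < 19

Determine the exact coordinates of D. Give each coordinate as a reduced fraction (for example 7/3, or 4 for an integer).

D = (11/2, 18)

1. D_x = 11/2  [[BC ⟂ CD ⇒ -1/2x+3y-205/4=0] ∩ [|D−(23/2, 19)|²=37]]
2. D_y = 18  [[BC ⟂ CD ⇒ -1/2x+3y-205/4=0] ∩ [|D−(23/2, 19)|²=37]]
   so D = (11/2, 18)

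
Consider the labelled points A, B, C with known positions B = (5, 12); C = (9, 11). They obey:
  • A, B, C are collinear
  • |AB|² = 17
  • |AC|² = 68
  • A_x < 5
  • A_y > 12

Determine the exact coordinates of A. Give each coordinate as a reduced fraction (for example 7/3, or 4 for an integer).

1. A_x = 1  [[A, B, C are collinear ⇒ 1x+4y-53=0] ∩ [|A−(5, 12)|²=17]]
2. A_y = 13  [[A, B, C are collinear ⇒ 1x+4y-53=0] ∩ [|A−(5, 12)|²=17]]
   so A = (1, 13)

A = (1, 13)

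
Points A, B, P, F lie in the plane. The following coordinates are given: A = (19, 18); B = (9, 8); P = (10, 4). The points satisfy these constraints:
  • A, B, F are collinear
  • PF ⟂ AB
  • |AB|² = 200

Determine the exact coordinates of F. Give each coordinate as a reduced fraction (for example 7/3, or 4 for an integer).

F = (15/2, 13/2)

1. F_x = 15/2  [[A, B, F are collinear ⇒ 10x-10y-10=0] ∩ [PF ⟂ AB ⇒ -10x-10y+140=0]]
2. F_y = 13/2  [[A, B, F are collinear ⇒ 10x-10y-10=0] ∩ [PF ⟂ AB ⇒ -10x-10y+140=0]]
   so F = (15/2, 13/2)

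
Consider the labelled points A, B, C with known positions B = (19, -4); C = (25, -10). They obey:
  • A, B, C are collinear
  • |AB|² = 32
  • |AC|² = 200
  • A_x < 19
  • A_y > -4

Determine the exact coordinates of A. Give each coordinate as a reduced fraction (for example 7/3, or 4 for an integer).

1. A_x = 15  [[A, B, C are collinear ⇒ 6x+6y-90=0] ∩ [|A−(19, -4)|²=32]]
2. A_y = 0  [[A, B, C are collinear ⇒ 6x+6y-90=0] ∩ [|A−(19, -4)|²=32]]
   so A = (15, 0)

A = (15, 0)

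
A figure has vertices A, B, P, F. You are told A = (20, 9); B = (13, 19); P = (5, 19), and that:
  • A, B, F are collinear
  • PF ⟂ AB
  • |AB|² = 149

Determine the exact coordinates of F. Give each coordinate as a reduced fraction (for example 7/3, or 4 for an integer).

F = (1545/149, 3391/149)

1. F_x = 1545/149  [[A, B, F are collinear ⇒ -10x-7y+263=0] ∩ [PF ⟂ AB ⇒ -7x+10y-155=0]]
2. F_y = 3391/149  [[A, B, F are collinear ⇒ -10x-7y+263=0] ∩ [PF ⟂ AB ⇒ -7x+10y-155=0]]
   so F = (1545/149, 3391/149)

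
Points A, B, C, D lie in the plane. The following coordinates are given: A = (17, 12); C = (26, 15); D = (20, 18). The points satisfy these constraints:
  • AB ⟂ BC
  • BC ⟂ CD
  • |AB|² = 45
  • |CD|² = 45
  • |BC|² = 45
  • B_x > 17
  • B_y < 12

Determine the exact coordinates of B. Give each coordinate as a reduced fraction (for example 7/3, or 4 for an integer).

B = (23, 9)

1. B_x = 23  [[BC ⟂ CD ⇒ 6x-3y-111=0] ∩ [|B−(17, 12)|²=45]]
2. B_y = 9  [[BC ⟂ CD ⇒ 6x-3y-111=0] ∩ [|B−(17, 12)|²=45]]
   so B = (23, 9)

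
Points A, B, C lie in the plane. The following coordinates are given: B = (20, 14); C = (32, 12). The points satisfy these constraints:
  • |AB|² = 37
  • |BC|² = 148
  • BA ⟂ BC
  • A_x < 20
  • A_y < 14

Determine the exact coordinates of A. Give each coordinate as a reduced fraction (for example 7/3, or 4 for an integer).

1. A_x = 19  [[BA ⟂ BC ⇒ 12x-2y-212=0] ∩ [|A−(20, 14)|²=37]]
2. A_y = 8  [[BA ⟂ BC ⇒ 12x-2y-212=0] ∩ [|A−(20, 14)|²=37]]
   so A = (19, 8)

A = (19, 8)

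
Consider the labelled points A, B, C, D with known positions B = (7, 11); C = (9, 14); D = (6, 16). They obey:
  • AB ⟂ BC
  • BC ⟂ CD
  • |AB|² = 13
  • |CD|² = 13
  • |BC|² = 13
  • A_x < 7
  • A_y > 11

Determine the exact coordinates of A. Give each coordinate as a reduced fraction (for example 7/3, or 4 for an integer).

A = (4, 13)

1. A_x = 4  [[AB ⟂ BC ⇒ -2x-3y+47=0] ∩ [|A−(7, 11)|²=13]]
2. A_y = 13  [[AB ⟂ BC ⇒ -2x-3y+47=0] ∩ [|A−(7, 11)|²=13]]
   so A = (4, 13)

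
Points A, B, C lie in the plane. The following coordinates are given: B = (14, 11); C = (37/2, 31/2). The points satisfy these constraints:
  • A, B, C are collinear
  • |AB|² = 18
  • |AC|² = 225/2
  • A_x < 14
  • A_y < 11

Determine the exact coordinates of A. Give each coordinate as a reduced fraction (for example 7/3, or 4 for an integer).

A = (11, 8)

1. A_x = 11  [[A, B, C are collinear ⇒ -9/2x+9/2y+27/2=0] ∩ [|A−(14, 11)|²=18]]
2. A_y = 8  [[A, B, C are collinear ⇒ -9/2x+9/2y+27/2=0] ∩ [|A−(14, 11)|²=18]]
   so A = (11, 8)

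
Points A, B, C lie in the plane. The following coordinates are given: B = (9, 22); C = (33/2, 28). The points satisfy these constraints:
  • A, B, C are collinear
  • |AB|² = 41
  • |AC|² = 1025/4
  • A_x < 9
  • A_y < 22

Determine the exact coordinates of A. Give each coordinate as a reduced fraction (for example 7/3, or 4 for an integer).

1. A_x = 4  [[A, B, C are collinear ⇒ -6x+15/2y-111=0] ∩ [|A−(9, 22)|²=41]]
2. A_y = 18  [[A, B, C are collinear ⇒ -6x+15/2y-111=0] ∩ [|A−(9, 22)|²=41]]
   so A = (4, 18)

A = (4, 18)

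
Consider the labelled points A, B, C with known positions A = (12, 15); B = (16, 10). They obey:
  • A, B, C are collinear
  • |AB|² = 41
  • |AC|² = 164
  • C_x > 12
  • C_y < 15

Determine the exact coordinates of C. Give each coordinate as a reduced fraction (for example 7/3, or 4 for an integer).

1. C_x = 20  [[A, B, C are collinear ⇒ 5x+4y-120=0] ∩ [|C−(12, 15)|²=164]]
2. C_y = 5  [[A, B, C are collinear ⇒ 5x+4y-120=0] ∩ [|C−(12, 15)|²=164]]
   so C = (20, 5)

C = (20, 5)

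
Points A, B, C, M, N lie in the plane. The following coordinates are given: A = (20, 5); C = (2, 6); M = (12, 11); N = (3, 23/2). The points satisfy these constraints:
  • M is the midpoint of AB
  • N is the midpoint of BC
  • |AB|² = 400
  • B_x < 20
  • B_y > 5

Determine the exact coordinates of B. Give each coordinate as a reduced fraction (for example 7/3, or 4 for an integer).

B = (4, 17)

1. B_x = 4  [B = 2·M−A = 2·(12, 11)−(20, 5)]
2. B_y = 17  [B = 2·M−A = 2·(12, 11)−(20, 5)]
   so B = (4, 17)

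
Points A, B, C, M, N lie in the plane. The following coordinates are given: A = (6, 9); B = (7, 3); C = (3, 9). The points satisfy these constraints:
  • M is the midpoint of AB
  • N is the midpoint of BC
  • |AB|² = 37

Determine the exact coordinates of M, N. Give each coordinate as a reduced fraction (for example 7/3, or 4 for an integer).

M = (13/2, 6)
N = (5, 6)

1. M_x = 13/2  [2·M = A+B = (6, 9)+(7, 3)]
2. M_y = 6  [2·M = A+B = (6, 9)+(7, 3)]
   so M = (13/2, 6)
3. N_x = 5  [2·N = B+C = (7, 3)+(3, 9)]
4. N_y = 6  [2·N = B+C = (7, 3)+(3, 9)]
   so N = (5, 6)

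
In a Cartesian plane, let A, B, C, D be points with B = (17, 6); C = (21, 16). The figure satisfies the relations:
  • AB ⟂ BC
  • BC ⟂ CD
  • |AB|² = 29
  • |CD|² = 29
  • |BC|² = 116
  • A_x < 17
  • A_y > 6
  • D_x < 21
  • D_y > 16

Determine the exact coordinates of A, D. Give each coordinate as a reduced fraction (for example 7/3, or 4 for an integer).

A = (12, 8)
D = (16, 18)

1. A_x = 12  [[AB ⟂ BC ⇒ -4x-10y+128=0] ∩ [|A−(17, 6)|²=29]]
2. A_y = 8  [[AB ⟂ BC ⇒ -4x-10y+128=0] ∩ [|A−(17, 6)|²=29]]
   so A = (12, 8)
3. D_x = 16  [[BC ⟂ CD ⇒ 4x+10y-244=0] ∩ [|D−(21, 16)|²=29]]
4. D_y = 18  [[BC ⟂ CD ⇒ 4x+10y-244=0] ∩ [|D−(21, 16)|²=29]]
   so D = (16, 18)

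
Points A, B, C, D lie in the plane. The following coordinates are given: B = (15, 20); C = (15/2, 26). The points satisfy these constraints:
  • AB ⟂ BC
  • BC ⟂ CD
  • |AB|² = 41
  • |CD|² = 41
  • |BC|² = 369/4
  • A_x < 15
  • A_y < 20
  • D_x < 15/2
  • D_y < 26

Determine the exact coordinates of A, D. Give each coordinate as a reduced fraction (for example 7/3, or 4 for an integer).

1. A_x = 11  [[AB ⟂ BC ⇒ 15/2x-6y+15/2=0] ∩ [|A−(15, 20)|²=41]]
2. A_y = 15  [[AB ⟂ BC ⇒ 15/2x-6y+15/2=0] ∩ [|A−(15, 20)|²=41]]
   so A = (11, 15)
3. D_x = 7/2  [[BC ⟂ CD ⇒ -15/2x+6y-399/4=0] ∩ [|D−(15/2, 26)|²=41]]
4. D_y = 21  [[BC ⟂ CD ⇒ -15/2x+6y-399/4=0] ∩ [|D−(15/2, 26)|²=41]]
   so D = (7/2, 21)

A = (11, 15)
D = (7/2, 21)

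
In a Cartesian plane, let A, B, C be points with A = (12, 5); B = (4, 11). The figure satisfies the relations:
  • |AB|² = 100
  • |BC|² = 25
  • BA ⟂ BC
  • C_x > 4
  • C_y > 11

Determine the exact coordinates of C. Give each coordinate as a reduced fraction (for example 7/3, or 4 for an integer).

C = (7, 15)

1. C_x = 7  [[BA ⟂ BC ⇒ 8x-6y+34=0] ∩ [|C−(4, 11)|²=25]]
2. C_y = 15  [[BA ⟂ BC ⇒ 8x-6y+34=0] ∩ [|C−(4, 11)|²=25]]
   so C = (7, 15)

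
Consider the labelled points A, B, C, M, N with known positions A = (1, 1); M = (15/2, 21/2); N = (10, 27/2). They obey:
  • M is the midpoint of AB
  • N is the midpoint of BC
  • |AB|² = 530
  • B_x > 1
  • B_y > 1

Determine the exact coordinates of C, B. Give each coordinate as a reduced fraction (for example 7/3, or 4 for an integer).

C = (6, 7)
B = (14, 20)

1. B_x = 14  [B = 2·M−A = 2·(15/2, 21/2)−(1, 1)]
2. B_y = 20  [B = 2·M−A = 2·(15/2, 21/2)−(1, 1)]
   so B = (14, 20)
3. C_x = 6  [C = 2·N−B = 2·(10, 27/2)−(14, 20)]
4. C_y = 7  [C = 2·N−B = 2·(10, 27/2)−(14, 20)]
   so C = (6, 7)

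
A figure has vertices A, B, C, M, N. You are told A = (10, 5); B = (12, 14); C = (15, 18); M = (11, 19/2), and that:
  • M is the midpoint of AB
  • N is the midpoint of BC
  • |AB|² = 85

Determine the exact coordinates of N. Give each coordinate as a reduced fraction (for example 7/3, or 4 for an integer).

1. N_x = 27/2  [2·N = B+C = (12, 14)+(15, 18)]
2. N_y = 16  [2·N = B+C = (12, 14)+(15, 18)]
   so N = (27/2, 16)

N = (27/2, 16)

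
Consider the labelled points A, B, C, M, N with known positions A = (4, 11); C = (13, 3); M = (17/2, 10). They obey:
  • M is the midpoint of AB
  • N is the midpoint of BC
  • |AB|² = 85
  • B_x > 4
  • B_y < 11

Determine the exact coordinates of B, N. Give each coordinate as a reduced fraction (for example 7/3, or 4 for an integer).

1. B_x = 13  [B = 2·M−A = 2·(17/2, 10)−(4, 11)]
2. B_y = 9  [B = 2·M−A = 2·(17/2, 10)−(4, 11)]
   so B = (13, 9)
3. N_x = 13  [2·N = B+C = (13, 9)+(13, 3)]
4. N_y = 6  [2·N = B+C = (13, 9)+(13, 3)]
   so N = (13, 6)

B = (13, 9)
N = (13, 6)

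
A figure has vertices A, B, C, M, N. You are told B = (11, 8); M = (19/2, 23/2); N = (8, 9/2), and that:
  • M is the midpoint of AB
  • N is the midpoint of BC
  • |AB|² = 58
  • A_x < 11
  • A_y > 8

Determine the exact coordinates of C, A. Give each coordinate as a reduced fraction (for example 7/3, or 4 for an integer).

C = (5, 1)
A = (8, 15)

1. A_x = 8  [A = 2·M−B = 2·(19/2, 23/2)−(11, 8)]
2. A_y = 15  [A = 2·M−B = 2·(19/2, 23/2)−(11, 8)]
   so A = (8, 15)
3. C_x = 5  [C = 2·N−B = 2·(8, 9/2)−(11, 8)]
4. C_y = 1  [C = 2·N−B = 2·(8, 9/2)−(11, 8)]
   so C = (5, 1)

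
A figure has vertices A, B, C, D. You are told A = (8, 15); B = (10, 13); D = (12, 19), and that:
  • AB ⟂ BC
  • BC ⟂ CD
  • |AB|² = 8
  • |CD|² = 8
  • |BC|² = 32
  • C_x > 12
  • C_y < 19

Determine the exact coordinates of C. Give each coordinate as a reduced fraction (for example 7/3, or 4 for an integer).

C = (14, 17)

1. C_x = 14  [[AB ⟂ BC ⇒ 2x-2y+6=0] ∩ [|C−(12, 19)|²=8]]
2. C_y = 17  [[AB ⟂ BC ⇒ 2x-2y+6=0] ∩ [|C−(12, 19)|²=8]]
   so C = (14, 17)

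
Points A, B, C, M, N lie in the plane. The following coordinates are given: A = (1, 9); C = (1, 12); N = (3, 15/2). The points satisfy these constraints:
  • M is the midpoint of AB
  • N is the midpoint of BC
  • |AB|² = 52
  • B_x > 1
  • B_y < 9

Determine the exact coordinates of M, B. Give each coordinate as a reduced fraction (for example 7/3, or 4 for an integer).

M = (3, 6)
B = (5, 3)

1. B_x = 5  [B = 2·N−C = 2·(3, 15/2)−(1, 12)]
2. B_y = 3  [B = 2·N−C = 2·(3, 15/2)−(1, 12)]
   so B = (5, 3)
3. M_x = 3  [2·M = A+B = (1, 9)+(5, 3)]
4. M_y = 6  [2·M = A+B = (1, 9)+(5, 3)]
   so M = (3, 6)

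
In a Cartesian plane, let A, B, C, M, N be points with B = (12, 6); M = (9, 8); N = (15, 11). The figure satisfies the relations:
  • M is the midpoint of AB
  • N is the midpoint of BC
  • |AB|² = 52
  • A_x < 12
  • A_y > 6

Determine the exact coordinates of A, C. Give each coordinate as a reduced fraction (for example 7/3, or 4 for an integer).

1. A_x = 6  [A = 2·M−B = 2·(9, 8)−(12, 6)]
2. A_y = 10  [A = 2·M−B = 2·(9, 8)−(12, 6)]
   so A = (6, 10)
3. C_x = 18  [C = 2·N−B = 2·(15, 11)−(12, 6)]
4. C_y = 16  [C = 2·N−B = 2·(15, 11)−(12, 6)]
   so C = (18, 16)

A = (6, 10)
C = (18, 16)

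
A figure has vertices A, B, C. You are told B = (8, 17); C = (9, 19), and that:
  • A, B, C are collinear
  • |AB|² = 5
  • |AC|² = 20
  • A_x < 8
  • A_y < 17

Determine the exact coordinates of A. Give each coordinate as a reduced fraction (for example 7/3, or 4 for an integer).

A = (7, 15)

1. A_x = 7  [[A, B, C are collinear ⇒ -2x+1y-1=0] ∩ [|A−(8, 17)|²=5]]
2. A_y = 15  [[A, B, C are collinear ⇒ -2x+1y-1=0] ∩ [|A−(8, 17)|²=5]]
   so A = (7, 15)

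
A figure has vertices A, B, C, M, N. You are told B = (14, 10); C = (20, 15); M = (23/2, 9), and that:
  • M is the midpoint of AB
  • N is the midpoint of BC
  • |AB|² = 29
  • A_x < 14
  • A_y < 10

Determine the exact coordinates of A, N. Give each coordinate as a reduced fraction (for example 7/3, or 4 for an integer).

A = (9, 8)
N = (17, 25/2)

1. A_x = 9  [A = 2·M−B = 2·(23/2, 9)−(14, 10)]
2. A_y = 8  [A = 2·M−B = 2·(23/2, 9)−(14, 10)]
   so A = (9, 8)
3. N_x = 17  [2·N = B+C = (14, 10)+(20, 15)]
4. N_y = 25/2  [2·N = B+C = (14, 10)+(20, 15)]
   so N = (17, 25/2)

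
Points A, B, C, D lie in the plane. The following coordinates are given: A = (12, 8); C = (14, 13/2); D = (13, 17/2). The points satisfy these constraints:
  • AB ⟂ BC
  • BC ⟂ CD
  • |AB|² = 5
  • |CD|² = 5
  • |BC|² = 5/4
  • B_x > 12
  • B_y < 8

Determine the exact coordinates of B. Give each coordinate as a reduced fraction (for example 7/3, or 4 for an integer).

B = (13, 6)

1. B_x = 13  [[BC ⟂ CD ⇒ 1x-2y-1=0] ∩ [|B−(12, 8)|²=5]]
2. B_y = 6  [[BC ⟂ CD ⇒ 1x-2y-1=0] ∩ [|B−(12, 8)|²=5]]
   so B = (13, 6)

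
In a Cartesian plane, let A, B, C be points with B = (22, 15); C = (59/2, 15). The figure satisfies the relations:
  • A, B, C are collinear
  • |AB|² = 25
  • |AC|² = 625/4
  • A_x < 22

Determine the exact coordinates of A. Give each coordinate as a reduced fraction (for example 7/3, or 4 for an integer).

1. A_x = 17  [[A, B, C are collinear ⇒ 15/2y-225/2=0] ∩ [|A−(22, 15)|²=25]]
2. A_y = 15  [[A, B, C are collinear ⇒ 15/2y-225/2=0] ∩ [|A−(22, 15)|²=25]]
   so A = (17, 15)

A = (17, 15)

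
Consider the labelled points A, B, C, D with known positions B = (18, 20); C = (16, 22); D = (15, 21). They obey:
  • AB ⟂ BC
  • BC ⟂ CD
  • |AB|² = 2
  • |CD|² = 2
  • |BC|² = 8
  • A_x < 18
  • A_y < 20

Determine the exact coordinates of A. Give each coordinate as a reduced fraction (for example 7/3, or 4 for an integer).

A = (17, 19)

1. A_x = 17  [[AB ⟂ BC ⇒ 2x-2y+4=0] ∩ [|A−(18, 20)|²=2]]
2. A_y = 19  [[AB ⟂ BC ⇒ 2x-2y+4=0] ∩ [|A−(18, 20)|²=2]]
   so A = (17, 19)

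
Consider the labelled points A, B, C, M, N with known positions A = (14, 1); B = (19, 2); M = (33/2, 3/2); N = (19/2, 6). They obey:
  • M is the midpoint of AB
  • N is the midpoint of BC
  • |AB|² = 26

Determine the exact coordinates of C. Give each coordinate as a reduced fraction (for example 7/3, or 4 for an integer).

C = (0, 10)

1. C_x = 0  [C = 2·N−B = 2·(19/2, 6)−(19, 2)]
2. C_y = 10  [C = 2·N−B = 2·(19/2, 6)−(19, 2)]
   so C = (0, 10)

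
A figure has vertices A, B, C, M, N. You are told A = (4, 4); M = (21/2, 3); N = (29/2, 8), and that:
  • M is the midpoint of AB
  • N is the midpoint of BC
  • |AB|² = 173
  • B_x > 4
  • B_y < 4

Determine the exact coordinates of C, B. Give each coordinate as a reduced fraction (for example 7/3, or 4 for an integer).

C = (12, 14)
B = (17, 2)

1. B_x = 17  [B = 2·M−A = 2·(21/2, 3)−(4, 4)]
2. B_y = 2  [B = 2·M−A = 2·(21/2, 3)−(4, 4)]
   so B = (17, 2)
3. C_x = 12  [C = 2·N−B = 2·(29/2, 8)−(17, 2)]
4. C_y = 14  [C = 2·N−B = 2·(29/2, 8)−(17, 2)]
   so C = (12, 14)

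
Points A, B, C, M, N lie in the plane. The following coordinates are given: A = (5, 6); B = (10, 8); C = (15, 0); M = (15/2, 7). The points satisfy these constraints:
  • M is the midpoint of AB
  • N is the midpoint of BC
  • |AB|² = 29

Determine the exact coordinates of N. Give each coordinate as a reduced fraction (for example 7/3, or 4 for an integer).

1. N_x = 25/2  [2·N = B+C = (10, 8)+(15, 0)]
2. N_y = 4  [2·N = B+C = (10, 8)+(15, 0)]
   so N = (25/2, 4)

N = (25/2, 4)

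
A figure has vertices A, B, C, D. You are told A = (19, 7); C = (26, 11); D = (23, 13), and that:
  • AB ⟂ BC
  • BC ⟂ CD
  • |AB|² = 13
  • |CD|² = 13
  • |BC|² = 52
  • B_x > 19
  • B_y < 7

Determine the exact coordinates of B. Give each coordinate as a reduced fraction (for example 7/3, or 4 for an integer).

B = (22, 5)

1. B_x = 22  [[BC ⟂ CD ⇒ 3x-2y-56=0] ∩ [|B−(19, 7)|²=13]]
2. B_y = 5  [[BC ⟂ CD ⇒ 3x-2y-56=0] ∩ [|B−(19, 7)|²=13]]
   so B = (22, 5)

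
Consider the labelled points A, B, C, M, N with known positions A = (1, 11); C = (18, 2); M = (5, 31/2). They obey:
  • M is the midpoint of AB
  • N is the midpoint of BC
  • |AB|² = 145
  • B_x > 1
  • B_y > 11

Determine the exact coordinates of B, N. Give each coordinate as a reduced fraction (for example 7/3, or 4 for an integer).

B = (9, 20)
N = (27/2, 11)

1. B_x = 9  [B = 2·M−A = 2·(5, 31/2)−(1, 11)]
2. B_y = 20  [B = 2·M−A = 2·(5, 31/2)−(1, 11)]
   so B = (9, 20)
3. N_x = 27/2  [2·N = B+C = (9, 20)+(18, 2)]
4. N_y = 11  [2·N = B+C = (9, 20)+(18, 2)]
   so N = (27/2, 11)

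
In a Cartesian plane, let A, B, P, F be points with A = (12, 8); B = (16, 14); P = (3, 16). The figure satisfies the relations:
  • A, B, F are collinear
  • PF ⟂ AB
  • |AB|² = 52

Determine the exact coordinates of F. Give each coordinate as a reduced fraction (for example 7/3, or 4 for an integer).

F = (168/13, 122/13)

1. F_x = 168/13  [[A, B, F are collinear ⇒ -6x+4y+40=0] ∩ [PF ⟂ AB ⇒ 4x+6y-108=0]]
2. F_y = 122/13  [[A, B, F are collinear ⇒ -6x+4y+40=0] ∩ [PF ⟂ AB ⇒ 4x+6y-108=0]]
   so F = (168/13, 122/13)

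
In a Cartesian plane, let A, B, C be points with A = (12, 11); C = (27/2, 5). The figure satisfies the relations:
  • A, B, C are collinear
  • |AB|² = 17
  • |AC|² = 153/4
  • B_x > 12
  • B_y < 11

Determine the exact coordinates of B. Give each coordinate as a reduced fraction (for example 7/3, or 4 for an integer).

B = (13, 7)

1. B_x = 13  [[A, B, C are collinear ⇒ -6x-3/2y+177/2=0] ∩ [|B−(12, 11)|²=17]]
2. B_y = 7  [[A, B, C are collinear ⇒ -6x-3/2y+177/2=0] ∩ [|B−(12, 11)|²=17]]
   so B = (13, 7)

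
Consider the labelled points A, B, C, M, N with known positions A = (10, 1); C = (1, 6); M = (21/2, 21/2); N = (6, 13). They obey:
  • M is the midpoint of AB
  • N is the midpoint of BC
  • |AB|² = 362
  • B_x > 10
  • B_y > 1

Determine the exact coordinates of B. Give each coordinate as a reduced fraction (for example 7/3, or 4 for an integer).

B = (11, 20)

1. B_x = 11  [B = 2·M−A = 2·(21/2, 21/2)−(10, 1)]
2. B_y = 20  [B = 2·M−A = 2·(21/2, 21/2)−(10, 1)]
   so B = (11, 20)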